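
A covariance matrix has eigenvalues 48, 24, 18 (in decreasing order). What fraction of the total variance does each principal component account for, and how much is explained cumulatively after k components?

Step 1 — total variance = trace(Sigma) = Σ λ_i = 48 + 24 + 18 = 90.

Step 2 — fraction explained by component i = λ_i / Σ λ:
  PC1: 48/90 = 0.5333
  PC2: 24/90 = 0.2667
  PC3: 18/90 = 0.2

Step 3 — cumulative fraction after k components = (λ_1 + ... + λ_k) / Σ λ:
  k = 1: 48/90 = 0.5333
  k = 2: (48 + 24)/90 = 72/90 = 0.8
  k = 3: (48 + 24 + 18)/90 = 90/90 = 1

Summary (fraction, with percent):

explained: PC1 0.5333 (53.33%), PC2 0.2667 (26.67%), PC3 0.2 (20%);  cumulative: 0.5333, 0.8, 1


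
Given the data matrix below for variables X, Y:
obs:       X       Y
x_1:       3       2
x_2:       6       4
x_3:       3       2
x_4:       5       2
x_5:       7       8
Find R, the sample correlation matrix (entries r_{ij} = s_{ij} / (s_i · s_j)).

Step 1 — column means:
  mean(X) = (3 + 6 + 3 + 5 + 7) / 5 = 24/5 = 4.8
  mean(Y) = (2 + 4 + 2 + 2 + 8) / 5 = 18/5 = 3.6

Step 2 — sample variances and covariances s[i,j] = (1/(n-1)) · Σ_k (x_{k,i} - mean_i) · (x_{k,j} - mean_j), with n-1 = 4:
  s[X,X] = ((-1.8)·(-1.8) + (1.2)·(1.2) + (-1.8)·(-1.8) + (0.2)·(0.2) + (2.2)·(2.2)) / 4 = 12.8/4 = 3.2
  s[X,Y] = ((-1.8)·(-1.6) + (1.2)·(0.4) + (-1.8)·(-1.6) + (0.2)·(-1.6) + (2.2)·(4.4)) / 4 = 15.6/4 = 3.9
  s[Y,Y] = ((-1.6)·(-1.6) + (0.4)·(0.4) + (-1.6)·(-1.6) + (-1.6)·(-1.6) + (4.4)·(4.4)) / 4 = 27.2/4 = 6.8
  Sample standard deviations s_i = √(s[i,i]):
  s(X) = √(3.2) = 1.7889
  s(Y) = √(6.8) = 2.6077

Step 3 — r_{ij} = s_{ij} / (s_i · s_j):
  r[X,X] = 1 (diagonal).
  r[X,Y] = 3.9 / (1.7889 · 2.6077) = 3.9 / 4.6648 = 0.8361
  r[Y,Y] = 1 (diagonal).

R is symmetric with unit diagonal. Assembling:

R = [[1, 0.8361],
 [0.8361, 1]]


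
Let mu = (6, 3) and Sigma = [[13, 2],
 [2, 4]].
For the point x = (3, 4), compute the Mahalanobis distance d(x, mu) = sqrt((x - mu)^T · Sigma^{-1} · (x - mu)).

Step 1 — centre the observation: (x - mu) = (-3, 1).

Step 2 — invert Sigma. det(Sigma) = 13·4 - (2)² = 48.
  Sigma^{-1} = (1/det) · [[d, -b], [-b, a]] = [[0.0833, -0.0417],
 [-0.0417, 0.2708]].

Step 3 — form the quadratic (x - mu)^T · Sigma^{-1} · (x - mu):
  Sigma^{-1} · (x - mu) = (-0.2917, 0.3958).
  (x - mu)^T · [Sigma^{-1} · (x - mu)] = (-3)·(-0.2917) + (1)·(0.3958) = 1.2708.

Step 4 — take square root: d = √(1.2708) ≈ 1.1273.

d(x, mu) = √(1.2708) ≈ 1.1273


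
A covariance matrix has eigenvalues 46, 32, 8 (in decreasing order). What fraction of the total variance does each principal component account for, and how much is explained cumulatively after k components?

Step 1 — total variance = trace(Sigma) = Σ λ_i = 46 + 32 + 8 = 86.

Step 2 — fraction explained by component i = λ_i / Σ λ:
  PC1: 46/86 = 0.5349
  PC2: 32/86 = 0.3721
  PC3: 8/86 = 0.093

Step 3 — cumulative fraction after k components = (λ_1 + ... + λ_k) / Σ λ:
  k = 1: 46/86 = 0.5349
  k = 2: (46 + 32)/86 = 78/86 = 0.907
  k = 3: (46 + 32 + 8)/86 = 86/86 = 1

Summary (fraction, with percent):

explained: PC1 0.5349 (53.49%), PC2 0.3721 (37.21%), PC3 0.093 (9.3%);  cumulative: 0.5349, 0.907, 1


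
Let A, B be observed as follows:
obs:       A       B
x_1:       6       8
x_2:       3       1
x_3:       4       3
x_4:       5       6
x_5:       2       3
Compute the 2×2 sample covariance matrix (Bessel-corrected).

Step 1 — column means:
  mean(A) = (6 + 3 + 4 + 5 + 2) / 5 = 20/5 = 4
  mean(B) = (8 + 1 + 3 + 6 + 3) / 5 = 21/5 = 4.2

Step 2 — sample covariance S[i,j] = (1/(n-1)) · Σ_k (x_{k,i} - mean_i) · (x_{k,j} - mean_j), with n-1 = 4.
  S[A,A] = ((2)·(2) + (-1)·(-1) + (0)·(0) + (1)·(1) + (-2)·(-2)) / 4 = 10/4 = 2.5
  S[A,B] = ((2)·(3.8) + (-1)·(-3.2) + (0)·(-1.2) + (1)·(1.8) + (-2)·(-1.2)) / 4 = 15/4 = 3.75
  S[B,B] = ((3.8)·(3.8) + (-3.2)·(-3.2) + (-1.2)·(-1.2) + (1.8)·(1.8) + (-1.2)·(-1.2)) / 4 = 30.8/4 = 7.7

S is symmetric (S[j,i] = S[i,j]). Assembling:

S = [[2.5, 3.75],
 [3.75, 7.7]]


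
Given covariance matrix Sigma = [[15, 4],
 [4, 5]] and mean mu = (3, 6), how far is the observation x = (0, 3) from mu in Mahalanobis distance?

Step 1 — centre the observation: (x - mu) = (-3, -3).

Step 2 — invert Sigma. det(Sigma) = 15·5 - (4)² = 59.
  Sigma^{-1} = (1/det) · [[d, -b], [-b, a]] = [[0.0847, -0.0678],
 [-0.0678, 0.2542]].

Step 3 — form the quadratic (x - mu)^T · Sigma^{-1} · (x - mu):
  Sigma^{-1} · (x - mu) = (-0.0508, -0.5593).
  (x - mu)^T · [Sigma^{-1} · (x - mu)] = (-3)·(-0.0508) + (-3)·(-0.5593) = 1.8305.

Step 4 — take square root: d = √(1.8305) ≈ 1.353.

d(x, mu) = √(1.8305) ≈ 1.353


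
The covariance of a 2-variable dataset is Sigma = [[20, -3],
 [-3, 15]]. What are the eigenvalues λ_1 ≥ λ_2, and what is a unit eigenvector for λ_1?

Step 1 — characteristic polynomial of 2×2 Sigma:
  det(Sigma - λI) = λ² - trace · λ + det = 0.
  trace = 20 + 15 = 35, det = 20·15 - (-3)² = 291.
Step 2 — discriminant:
  Δ = trace² - 4·det = 1225 - 1164 = 61.
Step 3 — eigenvalues:
  λ = (trace ± √Δ)/2 = (35 ± 7.8102)/2,
  λ_1 = 21.4051,  λ_2 = 13.5949.

Step 4 — unit eigenvector for λ_1: solve (Sigma - λ_1 I)v = 0. First row:
  (20 - 21.4051)·v_x + (-3)·v_y = 0, i.e. (-1.4051)·v_x + (-3)·v_y = 0,
  so v ∝ (b, λ_1 - a) = (-3, 1.4051); multiply by -1 so the first entry is positive: u = (3, -1.4051).
  ||u|| = √((3)² + (-1.4051)²) = √(10.9744) ≈ 3.3128,
  v_1 = u/||u|| ≈ (0.9056, -0.4242) (||v_1|| = 1).

λ_1 = 21.4051,  λ_2 = 13.5949;  v_1 ≈ (0.9056, -0.4242)


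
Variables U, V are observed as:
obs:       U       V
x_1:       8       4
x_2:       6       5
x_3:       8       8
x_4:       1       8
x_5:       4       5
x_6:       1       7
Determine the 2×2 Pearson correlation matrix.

Step 1 — column means:
  mean(U) = (8 + 6 + 8 + 1 + 4 + 1) / 6 = 28/6 = 4.6667
  mean(V) = (4 + 5 + 8 + 8 + 5 + 7) / 6 = 37/6 = 6.1667

Step 2 — sample variances and covariances s[i,j] = (1/(n-1)) · Σ_k (x_{k,i} - mean_i) · (x_{k,j} - mean_j), with n-1 = 5:
  s[U,U] = ((3.3333)·(3.3333) + (1.3333)·(1.3333) + (3.3333)·(3.3333) + (-3.6667)·(-3.6667) + (-0.6667)·(-0.6667) + (-3.6667)·(-3.6667)) / 5 = 51.3333/5 = 10.2667
  s[U,V] = ((3.3333)·(-2.1667) + (1.3333)·(-1.1667) + (3.3333)·(1.8333) + (-3.6667)·(1.8333) + (-0.6667)·(-1.1667) + (-3.6667)·(0.8333)) / 5 = -11.6667/5 = -2.3333
  s[V,V] = ((-2.1667)·(-2.1667) + (-1.1667)·(-1.1667) + (1.8333)·(1.8333) + (1.8333)·(1.8333) + (-1.1667)·(-1.1667) + (0.8333)·(0.8333)) / 5 = 14.8333/5 = 2.9667
  Sample standard deviations s_i = √(s[i,i]):
  s(U) = √(10.2667) = 3.2042
  s(V) = √(2.9667) = 1.7224

Step 3 — r_{ij} = s_{ij} / (s_i · s_j):
  r[U,U] = 1 (diagonal).
  r[U,V] = -2.3333 / (3.2042 · 1.7224) = -2.3333 / 5.5189 = -0.4228
  r[V,V] = 1 (diagonal).

R is symmetric with unit diagonal. Assembling:

R = [[1, -0.4228],
 [-0.4228, 1]]


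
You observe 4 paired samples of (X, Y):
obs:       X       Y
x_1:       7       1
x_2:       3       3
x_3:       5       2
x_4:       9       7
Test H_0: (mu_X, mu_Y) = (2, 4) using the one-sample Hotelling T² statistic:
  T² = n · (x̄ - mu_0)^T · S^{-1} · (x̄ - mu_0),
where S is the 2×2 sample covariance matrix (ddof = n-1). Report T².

Step 1 — sample mean vector:
  mean(X) = (7 + 3 + 5 + 9) / 4 = 24/4 = 6
  mean(Y) = (1 + 3 + 2 + 7) / 4 = 13/4 = 3.25
  x̄ = (6, 3.25),  deviation x̄ - mu_0 = (6, 3.25) - (2, 4) = (4, -0.75).

Step 2 — sample covariance matrix, S[i,j] = (1/(n-1)) · Σ_k (x_{k,i} - mean_i) · (x_{k,j} - mean_j), divisor n-1 = 3:
  S[X,X] = ((1)·(1) + (-3)·(-3) + (-1)·(-1) + (3)·(3)) / 3 = 20/3 = 6.6667
  S[X,Y] = ((1)·(-2.25) + (-3)·(-0.25) + (-1)·(-1.25) + (3)·(3.75)) / 3 = 11/3 = 3.6667
  S[Y,Y] = ((-2.25)·(-2.25) + (-0.25)·(-0.25) + (-1.25)·(-1.25) + (3.75)·(3.75)) / 3 = 20.75/3 = 6.9167
  S = [[6.6667, 3.6667],
 [3.6667, 6.9167]].

Step 3 — invert S. det(S) = 6.6667·6.9167 - (3.6667)² = 32.6667.
  S^{-1} = (1/det) · [[d, -b], [-b, a]] = [[0.2117, -0.1122],
 [-0.1122, 0.2041]].

Step 4 — quadratic form (x̄ - mu_0)^T · S^{-1} · (x̄ - mu_0):
  S^{-1} · (x̄ - mu_0) = (0.9311, -0.602),
  (x̄ - mu_0)^T · [...] = (4)·(0.9311) + (-0.75)·(-0.602) = 4.176.

Step 5 — scale by n: T² = 4 · 4.176 = 16.7041.

T² ≈ 16.7041


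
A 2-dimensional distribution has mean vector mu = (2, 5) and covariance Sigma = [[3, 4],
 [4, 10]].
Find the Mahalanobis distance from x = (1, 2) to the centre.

Step 1 — centre the observation: (x - mu) = (-1, -3).

Step 2 — invert Sigma. det(Sigma) = 3·10 - (4)² = 14.
  Sigma^{-1} = (1/det) · [[d, -b], [-b, a]] = [[0.7143, -0.2857],
 [-0.2857, 0.2143]].

Step 3 — form the quadratic (x - mu)^T · Sigma^{-1} · (x - mu):
  Sigma^{-1} · (x - mu) = (0.1429, -0.3571).
  (x - mu)^T · [Sigma^{-1} · (x - mu)] = (-1)·(0.1429) + (-3)·(-0.3571) = 0.9286.

Step 4 — take square root: d = √(0.9286) ≈ 0.9636.

d(x, mu) = √(0.9286) ≈ 0.9636


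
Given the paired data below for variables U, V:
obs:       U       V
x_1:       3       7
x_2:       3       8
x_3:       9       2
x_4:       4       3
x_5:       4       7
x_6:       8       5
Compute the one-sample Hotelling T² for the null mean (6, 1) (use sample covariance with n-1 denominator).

Step 1 — sample mean vector:
  mean(U) = (3 + 3 + 9 + 4 + 4 + 8) / 6 = 31/6 = 5.1667
  mean(V) = (7 + 8 + 2 + 3 + 7 + 5) / 6 = 32/6 = 5.3333
  x̄ = (5.1667, 5.3333),  deviation x̄ - mu_0 = (5.1667, 5.3333) - (6, 1) = (-0.8333, 4.3333).

Step 2 — sample covariance matrix, S[i,j] = (1/(n-1)) · Σ_k (x_{k,i} - mean_i) · (x_{k,j} - mean_j), divisor n-1 = 5:
  S[U,U] = ((-2.1667)·(-2.1667) + (-2.1667)·(-2.1667) + (3.8333)·(3.8333) + (-1.1667)·(-1.1667) + (-1.1667)·(-1.1667) + (2.8333)·(2.8333)) / 5 = 34.8333/5 = 6.9667
  S[U,V] = ((-2.1667)·(1.6667) + (-2.1667)·(2.6667) + (3.8333)·(-3.3333) + (-1.1667)·(-2.3333) + (-1.1667)·(1.6667) + (2.8333)·(-0.3333)) / 5 = -22.3333/5 = -4.4667
  S[V,V] = ((1.6667)·(1.6667) + (2.6667)·(2.6667) + (-3.3333)·(-3.3333) + (-2.3333)·(-2.3333) + (1.6667)·(1.6667) + (-0.3333)·(-0.3333)) / 5 = 29.3333/5 = 5.8667
  S = [[6.9667, -4.4667],
 [-4.4667, 5.8667]].

Step 3 — invert S. det(S) = 6.9667·5.8667 - (-4.4667)² = 20.92.
  S^{-1} = (1/det) · [[d, -b], [-b, a]] = [[0.2804, 0.2135],
 [0.2135, 0.333]].

Step 4 — quadratic form (x̄ - mu_0)^T · S^{-1} · (x̄ - mu_0):
  S^{-1} · (x̄ - mu_0) = (0.6915, 1.2651),
  (x̄ - mu_0)^T · [...] = (-0.8333)·(0.6915) + (4.3333)·(1.2651) = 4.906.

Step 5 — scale by n: T² = 6 · 4.906 = 29.4359.

T² ≈ 29.4359


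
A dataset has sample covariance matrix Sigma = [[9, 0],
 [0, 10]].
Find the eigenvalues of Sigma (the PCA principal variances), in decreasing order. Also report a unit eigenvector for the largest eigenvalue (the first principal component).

Step 1 — characteristic polynomial of 2×2 Sigma:
  det(Sigma - λI) = λ² - trace · λ + det = 0.
  trace = 9 + 10 = 19, det = 9·10 - (0)² = 90.
Step 2 — discriminant:
  Δ = trace² - 4·det = 361 - 360 = 1.
Step 3 — eigenvalues:
  λ = (trace ± √Δ)/2 = (19 ± 1)/2,
  λ_1 = 10,  λ_2 = 9.

Step 4 — unit eigenvector for λ_1: Sigma is diagonal, so its eigenvectors are the coordinate axes. λ_1 = 10 is the diagonal entry on the second coordinate axis, hence
  v_1 = (0, 1) (||v_1|| = 1).

λ_1 = 10,  λ_2 = 9;  v_1 ≈ (0, 1)


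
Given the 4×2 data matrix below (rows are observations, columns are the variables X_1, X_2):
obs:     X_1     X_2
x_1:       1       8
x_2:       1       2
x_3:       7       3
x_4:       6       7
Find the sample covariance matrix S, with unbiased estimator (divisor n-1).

Step 1 — column means:
  mean(X_1) = (1 + 1 + 7 + 6) / 4 = 15/4 = 3.75
  mean(X_2) = (8 + 2 + 3 + 7) / 4 = 20/4 = 5

Step 2 — sample covariance S[i,j] = (1/(n-1)) · Σ_k (x_{k,i} - mean_i) · (x_{k,j} - mean_j), with n-1 = 3.
  S[X_1,X_1] = ((-2.75)·(-2.75) + (-2.75)·(-2.75) + (3.25)·(3.25) + (2.25)·(2.25)) / 3 = 30.75/3 = 10.25
  S[X_1,X_2] = ((-2.75)·(3) + (-2.75)·(-3) + (3.25)·(-2) + (2.25)·(2)) / 3 = -2/3 = -0.6667
  S[X_2,X_2] = ((3)·(3) + (-3)·(-3) + (-2)·(-2) + (2)·(2)) / 3 = 26/3 = 8.6667

S is symmetric (S[j,i] = S[i,j]). Assembling:

S = [[10.25, -0.6667],
 [-0.6667, 8.6667]]


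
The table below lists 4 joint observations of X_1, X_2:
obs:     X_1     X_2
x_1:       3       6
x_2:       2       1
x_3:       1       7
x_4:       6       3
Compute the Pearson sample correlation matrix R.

Step 1 — column means:
  mean(X_1) = (3 + 2 + 1 + 6) / 4 = 12/4 = 3
  mean(X_2) = (6 + 1 + 7 + 3) / 4 = 17/4 = 4.25

Step 2 — sample variances and covariances s[i,j] = (1/(n-1)) · Σ_k (x_{k,i} - mean_i) · (x_{k,j} - mean_j), with n-1 = 3:
  s[X_1,X_1] = ((0)·(0) + (-1)·(-1) + (-2)·(-2) + (3)·(3)) / 3 = 14/3 = 4.6667
  s[X_1,X_2] = ((0)·(1.75) + (-1)·(-3.25) + (-2)·(2.75) + (3)·(-1.25)) / 3 = -6/3 = -2
  s[X_2,X_2] = ((1.75)·(1.75) + (-3.25)·(-3.25) + (2.75)·(2.75) + (-1.25)·(-1.25)) / 3 = 22.75/3 = 7.5833
  Sample standard deviations s_i = √(s[i,i]):
  s(X_1) = √(4.6667) = 2.1602
  s(X_2) = √(7.5833) = 2.7538

Step 3 — r_{ij} = s_{ij} / (s_i · s_j):
  r[X_1,X_1] = 1 (diagonal).
  r[X_1,X_2] = -2 / (2.1602 · 2.7538) = -2 / 5.9489 = -0.3362
  r[X_2,X_2] = 1 (diagonal).

R is symmetric with unit diagonal. Assembling:

R = [[1, -0.3362],
 [-0.3362, 1]]


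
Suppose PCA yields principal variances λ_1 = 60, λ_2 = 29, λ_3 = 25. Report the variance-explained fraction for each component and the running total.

Step 1 — total variance = trace(Sigma) = Σ λ_i = 60 + 29 + 25 = 114.

Step 2 — fraction explained by component i = λ_i / Σ λ:
  PC1: 60/114 = 0.5263
  PC2: 29/114 = 0.2544
  PC3: 25/114 = 0.2193

Step 3 — cumulative fraction after k components = (λ_1 + ... + λ_k) / Σ λ:
  k = 1: 60/114 = 0.5263
  k = 2: (60 + 29)/114 = 89/114 = 0.7807
  k = 3: (60 + 29 + 25)/114 = 114/114 = 1

Summary (fraction, with percent):

explained: PC1 0.5263 (52.63%), PC2 0.2544 (25.44%), PC3 0.2193 (21.93%);  cumulative: 0.5263, 0.7807, 1


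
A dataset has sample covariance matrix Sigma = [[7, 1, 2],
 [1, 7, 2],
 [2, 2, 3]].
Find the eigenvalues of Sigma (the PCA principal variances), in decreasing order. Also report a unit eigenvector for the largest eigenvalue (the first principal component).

Step 1 — characteristic polynomial p(λ) = det(λI - Sigma) = λ³ - tr·λ² + c_1·λ - det, where tr = trace, c_1 = sum of the principal 2×2 minors, det = det(Sigma):
  tr = 7 + 7 + 3 = 17,
  c_1 = (7·7 - (1)²) + (7·3 - (2)²) + (7·3 - (2)²) = 48 + 17 + 17 = 82,
  det = 7·(7·3 - (2)²) - (1)·((1)·3 - (2)·(2)) + (2)·((1)·(2) - 7·(2)) = 7·(17) - (1)·(-1) + (2)·(-12) = 96.
  So p(λ) = λ³ - 17λ² + 82λ - 96.
Step 2 — look for an integer root (rational root theorem: any rational root is an integer divisor of 96). Testing λ = 6:
  p(6) = 216 - 612 + 492 - 96 = 0  ✓
  Dividing out (λ - 6): p(λ) = (λ - 6)(λ² - 11λ + 16).
Step 3 — remaining eigenvalues from the quadratic λ² - 11λ + 16 = 0:
  Δ = 11² - 4·16 = 121 - 64 = 57,  λ = (11 ± √57)/2 = (11 ± 7.5498)/2 ≈ 9.2749 or 1.7251.
  Sorted: λ_1 = 9.2749,  λ_2 = 6,  λ_3 = 1.7251  (check: sum = 17 = tr ✓).

Step 4 — unit eigenvector for λ_1 ≈ 9.2749: v spans the null space of (Sigma - λ_1 I), whose rows are
  r_1 = (-2.2749, 1, 2),  r_2 = (1, -2.2749, 2),  r_3 = (2, 2, -6.2749).
  v is orthogonal to every row, so take v ∝ r_1 × r_2 = ((1)·(2) - (2)·(-2.2749), (2)·(1) - (-2.2749)·(2), (-2.2749)·(-2.2749) - (1)·(1)) ≈ (6.5498, 6.5498, 4.1752).
  Let u = (6.5498, 6.5498, 4.1752).
  ||u|| = √((6.5498)² + (6.5498)² + (4.1752)²) = √(103.2334) ≈ 10.1604,  v_1 = u/||u|| ≈ (0.6446, 0.6446, 0.4109) (||v_1|| = 1).

λ_1 = 9.2749,  λ_2 = 6,  λ_3 = 1.7251;  v_1 ≈ (0.6446, 0.6446, 0.4109)


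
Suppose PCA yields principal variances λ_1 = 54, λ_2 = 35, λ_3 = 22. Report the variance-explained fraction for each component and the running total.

Step 1 — total variance = trace(Sigma) = Σ λ_i = 54 + 35 + 22 = 111.

Step 2 — fraction explained by component i = λ_i / Σ λ:
  PC1: 54/111 = 0.4865
  PC2: 35/111 = 0.3153
  PC3: 22/111 = 0.1982

Step 3 — cumulative fraction after k components = (λ_1 + ... + λ_k) / Σ λ:
  k = 1: 54/111 = 0.4865
  k = 2: (54 + 35)/111 = 89/111 = 0.8018
  k = 3: (54 + 35 + 22)/111 = 111/111 = 1

Summary (fraction, with percent):

explained: PC1 0.4865 (48.65%), PC2 0.3153 (31.53%), PC3 0.1982 (19.82%);  cumulative: 0.4865, 0.8018, 1


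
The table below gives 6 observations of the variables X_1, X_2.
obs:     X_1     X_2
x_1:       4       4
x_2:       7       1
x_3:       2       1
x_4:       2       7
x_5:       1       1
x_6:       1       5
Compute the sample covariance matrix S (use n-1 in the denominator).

Step 1 — column means:
  mean(X_1) = (4 + 7 + 2 + 2 + 1 + 1) / 6 = 17/6 = 2.8333
  mean(X_2) = (4 + 1 + 1 + 7 + 1 + 5) / 6 = 19/6 = 3.1667

Step 2 — sample covariance S[i,j] = (1/(n-1)) · Σ_k (x_{k,i} - mean_i) · (x_{k,j} - mean_j), with n-1 = 5.
  S[X_1,X_1] = ((1.1667)·(1.1667) + (4.1667)·(4.1667) + (-0.8333)·(-0.8333) + (-0.8333)·(-0.8333) + (-1.8333)·(-1.8333) + (-1.8333)·(-1.8333)) / 5 = 26.8333/5 = 5.3667
  S[X_1,X_2] = ((1.1667)·(0.8333) + (4.1667)·(-2.1667) + (-0.8333)·(-2.1667) + (-0.8333)·(3.8333) + (-1.8333)·(-2.1667) + (-1.8333)·(1.8333)) / 5 = -8.8333/5 = -1.7667
  S[X_2,X_2] = ((0.8333)·(0.8333) + (-2.1667)·(-2.1667) + (-2.1667)·(-2.1667) + (3.8333)·(3.8333) + (-2.1667)·(-2.1667) + (1.8333)·(1.8333)) / 5 = 32.8333/5 = 6.5667

S is symmetric (S[j,i] = S[i,j]). Assembling:

S = [[5.3667, -1.7667],
 [-1.7667, 6.5667]]


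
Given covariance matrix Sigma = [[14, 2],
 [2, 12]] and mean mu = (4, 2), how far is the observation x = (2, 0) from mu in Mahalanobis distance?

Step 1 — centre the observation: (x - mu) = (-2, -2).

Step 2 — invert Sigma. det(Sigma) = 14·12 - (2)² = 164.
  Sigma^{-1} = (1/det) · [[d, -b], [-b, a]] = [[0.0732, -0.0122],
 [-0.0122, 0.0854]].

Step 3 — form the quadratic (x - mu)^T · Sigma^{-1} · (x - mu):
  Sigma^{-1} · (x - mu) = (-0.122, -0.1463).
  (x - mu)^T · [Sigma^{-1} · (x - mu)] = (-2)·(-0.122) + (-2)·(-0.1463) = 0.5366.

Step 4 — take square root: d = √(0.5366) ≈ 0.7325.

d(x, mu) = √(0.5366) ≈ 0.7325


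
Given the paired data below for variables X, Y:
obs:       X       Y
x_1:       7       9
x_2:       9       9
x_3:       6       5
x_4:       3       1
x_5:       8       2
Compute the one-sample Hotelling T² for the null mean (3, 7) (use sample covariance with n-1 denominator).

Step 1 — sample mean vector:
  mean(X) = (7 + 9 + 6 + 3 + 8) / 5 = 33/5 = 6.6
  mean(Y) = (9 + 9 + 5 + 1 + 2) / 5 = 26/5 = 5.2
  x̄ = (6.6, 5.2),  deviation x̄ - mu_0 = (6.6, 5.2) - (3, 7) = (3.6, -1.8).

Step 2 — sample covariance matrix, S[i,j] = (1/(n-1)) · Σ_k (x_{k,i} - mean_i) · (x_{k,j} - mean_j), divisor n-1 = 4:
  S[X,X] = ((0.4)·(0.4) + (2.4)·(2.4) + (-0.6)·(-0.6) + (-3.6)·(-3.6) + (1.4)·(1.4)) / 4 = 21.2/4 = 5.3
  S[X,Y] = ((0.4)·(3.8) + (2.4)·(3.8) + (-0.6)·(-0.2) + (-3.6)·(-4.2) + (1.4)·(-3.2)) / 4 = 21.4/4 = 5.35
  S[Y,Y] = ((3.8)·(3.8) + (3.8)·(3.8) + (-0.2)·(-0.2) + (-4.2)·(-4.2) + (-3.2)·(-3.2)) / 4 = 56.8/4 = 14.2
  S = [[5.3, 5.35],
 [5.35, 14.2]].

Step 3 — invert S. det(S) = 5.3·14.2 - (5.35)² = 46.6375.
  S^{-1} = (1/det) · [[d, -b], [-b, a]] = [[0.3045, -0.1147],
 [-0.1147, 0.1136]].

Step 4 — quadratic form (x̄ - mu_0)^T · S^{-1} · (x̄ - mu_0):
  S^{-1} · (x̄ - mu_0) = (1.3026, -0.6175),
  (x̄ - mu_0)^T · [...] = (3.6)·(1.3026) + (-1.8)·(-0.6175) = 5.8009.

Step 5 — scale by n: T² = 5 · 5.8009 = 29.0046.

T² ≈ 29.0046


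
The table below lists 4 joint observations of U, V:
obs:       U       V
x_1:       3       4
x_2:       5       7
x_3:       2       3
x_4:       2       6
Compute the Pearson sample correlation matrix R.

Step 1 — column means:
  mean(U) = (3 + 5 + 2 + 2) / 4 = 12/4 = 3
  mean(V) = (4 + 7 + 3 + 6) / 4 = 20/4 = 5

Step 2 — sample variances and covariances s[i,j] = (1/(n-1)) · Σ_k (x_{k,i} - mean_i) · (x_{k,j} - mean_j), with n-1 = 3:
  s[U,U] = ((0)·(0) + (2)·(2) + (-1)·(-1) + (-1)·(-1)) / 3 = 6/3 = 2
  s[U,V] = ((0)·(-1) + (2)·(2) + (-1)·(-2) + (-1)·(1)) / 3 = 5/3 = 1.6667
  s[V,V] = ((-1)·(-1) + (2)·(2) + (-2)·(-2) + (1)·(1)) / 3 = 10/3 = 3.3333
  Sample standard deviations s_i = √(s[i,i]):
  s(U) = √(2) = 1.4142
  s(V) = √(3.3333) = 1.8257

Step 3 — r_{ij} = s_{ij} / (s_i · s_j):
  r[U,U] = 1 (diagonal).
  r[U,V] = 1.6667 / (1.4142 · 1.8257) = 1.6667 / 2.582 = 0.6455
  r[V,V] = 1 (diagonal).

R is symmetric with unit diagonal. Assembling:

R = [[1, 0.6455],
 [0.6455, 1]]


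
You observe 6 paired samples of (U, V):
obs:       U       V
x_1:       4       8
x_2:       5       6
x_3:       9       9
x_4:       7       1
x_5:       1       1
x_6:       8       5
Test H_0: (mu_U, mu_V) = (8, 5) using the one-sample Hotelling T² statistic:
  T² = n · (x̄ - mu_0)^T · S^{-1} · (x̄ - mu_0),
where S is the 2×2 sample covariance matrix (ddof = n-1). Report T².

Step 1 — sample mean vector:
  mean(U) = (4 + 5 + 9 + 7 + 1 + 8) / 6 = 34/6 = 5.6667
  mean(V) = (8 + 6 + 9 + 1 + 1 + 5) / 6 = 30/6 = 5
  x̄ = (5.6667, 5),  deviation x̄ - mu_0 = (5.6667, 5) - (8, 5) = (-2.3333, 0).

Step 2 — sample covariance matrix, S[i,j] = (1/(n-1)) · Σ_k (x_{k,i} - mean_i) · (x_{k,j} - mean_j), divisor n-1 = 5:
  S[U,U] = ((-1.6667)·(-1.6667) + (-0.6667)·(-0.6667) + (3.3333)·(3.3333) + (1.3333)·(1.3333) + (-4.6667)·(-4.6667) + (2.3333)·(2.3333)) / 5 = 43.3333/5 = 8.6667
  S[U,V] = ((-1.6667)·(3) + (-0.6667)·(1) + (3.3333)·(4) + (1.3333)·(-4) + (-4.6667)·(-4) + (2.3333)·(0)) / 5 = 21/5 = 4.2
  S[V,V] = ((3)·(3) + (1)·(1) + (4)·(4) + (-4)·(-4) + (-4)·(-4) + (0)·(0)) / 5 = 58/5 = 11.6
  S = [[8.6667, 4.2],
 [4.2, 11.6]].

Step 3 — invert S. det(S) = 8.6667·11.6 - (4.2)² = 82.8933.
  S^{-1} = (1/det) · [[d, -b], [-b, a]] = [[0.1399, -0.0507],
 [-0.0507, 0.1046]].

Step 4 — quadratic form (x̄ - mu_0)^T · S^{-1} · (x̄ - mu_0):
  S^{-1} · (x̄ - mu_0) = (-0.3265, 0.1182),
  (x̄ - mu_0)^T · [...] = (-2.3333)·(-0.3265) + (0)·(0.1182) = 0.7619.

Step 5 — scale by n: T² = 6 · 0.7619 = 4.5713.

T² ≈ 4.5713


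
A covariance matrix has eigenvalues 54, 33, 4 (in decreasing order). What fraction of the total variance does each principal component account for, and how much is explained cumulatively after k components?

Step 1 — total variance = trace(Sigma) = Σ λ_i = 54 + 33 + 4 = 91.

Step 2 — fraction explained by component i = λ_i / Σ λ:
  PC1: 54/91 = 0.5934
  PC2: 33/91 = 0.3626
  PC3: 4/91 = 0.044

Step 3 — cumulative fraction after k components = (λ_1 + ... + λ_k) / Σ λ:
  k = 1: 54/91 = 0.5934
  k = 2: (54 + 33)/91 = 87/91 = 0.956
  k = 3: (54 + 33 + 4)/91 = 91/91 = 1

Summary (fraction, with percent):

explained: PC1 0.5934 (59.34%), PC2 0.3626 (36.26%), PC3 0.044 (4.4%);  cumulative: 0.5934, 0.956, 1


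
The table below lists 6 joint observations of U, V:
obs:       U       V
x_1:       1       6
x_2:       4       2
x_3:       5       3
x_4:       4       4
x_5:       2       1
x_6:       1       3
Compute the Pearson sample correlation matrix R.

Step 1 — column means:
  mean(U) = (1 + 4 + 5 + 4 + 2 + 1) / 6 = 17/6 = 2.8333
  mean(V) = (6 + 2 + 3 + 4 + 1 + 3) / 6 = 19/6 = 3.1667

Step 2 — sample variances and covariances s[i,j] = (1/(n-1)) · Σ_k (x_{k,i} - mean_i) · (x_{k,j} - mean_j), with n-1 = 5:
  s[U,U] = ((-1.8333)·(-1.8333) + (1.1667)·(1.1667) + (2.1667)·(2.1667) + (1.1667)·(1.1667) + (-0.8333)·(-0.8333) + (-1.8333)·(-1.8333)) / 5 = 14.8333/5 = 2.9667
  s[U,V] = ((-1.8333)·(2.8333) + (1.1667)·(-1.1667) + (2.1667)·(-0.1667) + (1.1667)·(0.8333) + (-0.8333)·(-2.1667) + (-1.8333)·(-0.1667)) / 5 = -3.8333/5 = -0.7667
  s[V,V] = ((2.8333)·(2.8333) + (-1.1667)·(-1.1667) + (-0.1667)·(-0.1667) + (0.8333)·(0.8333) + (-2.1667)·(-2.1667) + (-0.1667)·(-0.1667)) / 5 = 14.8333/5 = 2.9667
  Sample standard deviations s_i = √(s[i,i]):
  s(U) = √(2.9667) = 1.7224
  s(V) = √(2.9667) = 1.7224

Step 3 — r_{ij} = s_{ij} / (s_i · s_j):
  r[U,U] = 1 (diagonal).
  r[U,V] = -0.7667 / (1.7224 · 1.7224) = -0.7667 / 2.9667 = -0.2584
  r[V,V] = 1 (diagonal).

R is symmetric with unit diagonal. Assembling:

R = [[1, -0.2584],
 [-0.2584, 1]]


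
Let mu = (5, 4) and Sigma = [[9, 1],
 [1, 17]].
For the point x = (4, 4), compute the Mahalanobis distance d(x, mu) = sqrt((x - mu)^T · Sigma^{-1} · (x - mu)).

Step 1 — centre the observation: (x - mu) = (-1, 0).

Step 2 — invert Sigma. det(Sigma) = 9·17 - (1)² = 152.
  Sigma^{-1} = (1/det) · [[d, -b], [-b, a]] = [[0.1118, -0.0066],
 [-0.0066, 0.0592]].

Step 3 — form the quadratic (x - mu)^T · Sigma^{-1} · (x - mu):
  Sigma^{-1} · (x - mu) = (-0.1118, 0.0066).
  (x - mu)^T · [Sigma^{-1} · (x - mu)] = (-1)·(-0.1118) + (0)·(0.0066) = 0.1118.

Step 4 — take square root: d = √(0.1118) ≈ 0.3344.

d(x, mu) = √(0.1118) ≈ 0.3344


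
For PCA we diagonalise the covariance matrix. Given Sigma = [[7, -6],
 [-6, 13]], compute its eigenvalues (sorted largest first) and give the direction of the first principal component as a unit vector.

Step 1 — characteristic polynomial of 2×2 Sigma:
  det(Sigma - λI) = λ² - trace · λ + det = 0.
  trace = 7 + 13 = 20, det = 7·13 - (-6)² = 55.
Step 2 — discriminant:
  Δ = trace² - 4·det = 400 - 220 = 180.
Step 3 — eigenvalues:
  λ = (trace ± √Δ)/2 = (20 ± 13.4164)/2,
  λ_1 = 16.7082,  λ_2 = 3.2918.

Step 4 — unit eigenvector for λ_1: solve (Sigma - λ_1 I)v = 0. First row:
  (7 - 16.7082)·v_x + (-6)·v_y = 0, i.e. (-9.7082)·v_x + (-6)·v_y = 0,
  so v ∝ (b, λ_1 - a) = (-6, 9.7082); multiply by -1 so the first entry is positive: u = (6, -9.7082).
  ||u|| = √((6)² + (-9.7082)²) = √(130.2492) ≈ 11.4127,
  v_1 = u/||u|| ≈ (0.5257, -0.8507) (||v_1|| = 1).

λ_1 = 16.7082,  λ_2 = 3.2918;  v_1 ≈ (0.5257, -0.8507)


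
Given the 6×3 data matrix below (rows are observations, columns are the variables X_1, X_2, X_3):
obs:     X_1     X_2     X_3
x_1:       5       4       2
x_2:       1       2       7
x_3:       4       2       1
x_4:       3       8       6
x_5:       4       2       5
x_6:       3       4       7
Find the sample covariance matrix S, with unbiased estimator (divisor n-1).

Step 1 — column means:
  mean(X_1) = (5 + 1 + 4 + 3 + 4 + 3) / 6 = 20/6 = 3.3333
  mean(X_2) = (4 + 2 + 2 + 8 + 2 + 4) / 6 = 22/6 = 3.6667
  mean(X_3) = (2 + 7 + 1 + 6 + 5 + 7) / 6 = 28/6 = 4.6667

Step 2 — sample covariance S[i,j] = (1/(n-1)) · Σ_k (x_{k,i} - mean_i) · (x_{k,j} - mean_j), with n-1 = 5.
  S[X_1,X_1] = ((1.6667)·(1.6667) + (-2.3333)·(-2.3333) + (0.6667)·(0.6667) + (-0.3333)·(-0.3333) + (0.6667)·(0.6667) + (-0.3333)·(-0.3333)) / 5 = 9.3333/5 = 1.8667
  S[X_1,X_2] = ((1.6667)·(0.3333) + (-2.3333)·(-1.6667) + (0.6667)·(-1.6667) + (-0.3333)·(4.3333) + (0.6667)·(-1.6667) + (-0.3333)·(0.3333)) / 5 = 0.6667/5 = 0.1333
  S[X_1,X_3] = ((1.6667)·(-2.6667) + (-2.3333)·(2.3333) + (0.6667)·(-3.6667) + (-0.3333)·(1.3333) + (0.6667)·(0.3333) + (-0.3333)·(2.3333)) / 5 = -13.3333/5 = -2.6667
  S[X_2,X_2] = ((0.3333)·(0.3333) + (-1.6667)·(-1.6667) + (-1.6667)·(-1.6667) + (4.3333)·(4.3333) + (-1.6667)·(-1.6667) + (0.3333)·(0.3333)) / 5 = 27.3333/5 = 5.4667
  S[X_2,X_3] = ((0.3333)·(-2.6667) + (-1.6667)·(2.3333) + (-1.6667)·(-3.6667) + (4.3333)·(1.3333) + (-1.6667)·(0.3333) + (0.3333)·(2.3333)) / 5 = 7.3333/5 = 1.4667
  S[X_3,X_3] = ((-2.6667)·(-2.6667) + (2.3333)·(2.3333) + (-3.6667)·(-3.6667) + (1.3333)·(1.3333) + (0.3333)·(0.3333) + (2.3333)·(2.3333)) / 5 = 33.3333/5 = 6.6667

S is symmetric (S[j,i] = S[i,j]). Assembling:

S = [[1.8667, 0.1333, -2.6667],
 [0.1333, 5.4667, 1.4667],
 [-2.6667, 1.4667, 6.6667]]


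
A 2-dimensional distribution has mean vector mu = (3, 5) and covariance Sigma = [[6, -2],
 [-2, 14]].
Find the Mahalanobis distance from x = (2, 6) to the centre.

Step 1 — centre the observation: (x - mu) = (-1, 1).

Step 2 — invert Sigma. det(Sigma) = 6·14 - (-2)² = 80.
  Sigma^{-1} = (1/det) · [[d, -b], [-b, a]] = [[0.175, 0.025],
 [0.025, 0.075]].

Step 3 — form the quadratic (x - mu)^T · Sigma^{-1} · (x - mu):
  Sigma^{-1} · (x - mu) = (-0.15, 0.05).
  (x - mu)^T · [Sigma^{-1} · (x - mu)] = (-1)·(-0.15) + (1)·(0.05) = 0.2.

Step 4 — take square root: d = √(0.2) ≈ 0.4472.

d(x, mu) = √(0.2) ≈ 0.4472


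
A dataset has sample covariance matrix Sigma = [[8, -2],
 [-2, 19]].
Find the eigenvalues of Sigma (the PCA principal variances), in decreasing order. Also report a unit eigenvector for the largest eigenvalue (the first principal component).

Step 1 — characteristic polynomial of 2×2 Sigma:
  det(Sigma - λI) = λ² - trace · λ + det = 0.
  trace = 8 + 19 = 27, det = 8·19 - (-2)² = 148.
Step 2 — discriminant:
  Δ = trace² - 4·det = 729 - 592 = 137.
Step 3 — eigenvalues:
  λ = (trace ± √Δ)/2 = (27 ± 11.7047)/2,
  λ_1 = 19.3523,  λ_2 = 7.6477.

Step 4 — unit eigenvector for λ_1: solve (Sigma - λ_1 I)v = 0. First row:
  (8 - 19.3523)·v_x + (-2)·v_y = 0, i.e. (-11.3523)·v_x + (-2)·v_y = 0,
  so v ∝ (b, λ_1 - a) = (-2, 11.3523); multiply by -1 so the first entry is positive: u = (2, -11.3523).
  ||u|| = √((2)² + (-11.3523)²) = √(132.8758) ≈ 11.5272,
  v_1 = u/||u|| ≈ (0.1735, -0.9848) (||v_1|| = 1).

λ_1 = 19.3523,  λ_2 = 7.6477;  v_1 ≈ (0.1735, -0.9848)


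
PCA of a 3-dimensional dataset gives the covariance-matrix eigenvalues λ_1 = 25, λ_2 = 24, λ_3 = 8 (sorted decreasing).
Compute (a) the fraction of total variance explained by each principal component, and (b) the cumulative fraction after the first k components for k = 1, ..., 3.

Step 1 — total variance = trace(Sigma) = Σ λ_i = 25 + 24 + 8 = 57.

Step 2 — fraction explained by component i = λ_i / Σ λ:
  PC1: 25/57 = 0.4386
  PC2: 24/57 = 0.4211
  PC3: 8/57 = 0.1404

Step 3 — cumulative fraction after k components = (λ_1 + ... + λ_k) / Σ λ:
  k = 1: 25/57 = 0.4386
  k = 2: (25 + 24)/57 = 49/57 = 0.8596
  k = 3: (25 + 24 + 8)/57 = 57/57 = 1

Summary (fraction, with percent):

explained: PC1 0.4386 (43.86%), PC2 0.4211 (42.11%), PC3 0.1404 (14.04%);  cumulative: 0.4386, 0.8596, 1


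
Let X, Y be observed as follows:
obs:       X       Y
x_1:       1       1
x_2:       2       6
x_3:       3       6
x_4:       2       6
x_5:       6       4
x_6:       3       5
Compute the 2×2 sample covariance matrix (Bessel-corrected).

Step 1 — column means:
  mean(X) = (1 + 2 + 3 + 2 + 6 + 3) / 6 = 17/6 = 2.8333
  mean(Y) = (1 + 6 + 6 + 6 + 4 + 5) / 6 = 28/6 = 4.6667

Step 2 — sample covariance S[i,j] = (1/(n-1)) · Σ_k (x_{k,i} - mean_i) · (x_{k,j} - mean_j), with n-1 = 5.
  S[X,X] = ((-1.8333)·(-1.8333) + (-0.8333)·(-0.8333) + (0.1667)·(0.1667) + (-0.8333)·(-0.8333) + (3.1667)·(3.1667) + (0.1667)·(0.1667)) / 5 = 14.8333/5 = 2.9667
  S[X,Y] = ((-1.8333)·(-3.6667) + (-0.8333)·(1.3333) + (0.1667)·(1.3333) + (-0.8333)·(1.3333) + (3.1667)·(-0.6667) + (0.1667)·(0.3333)) / 5 = 2.6667/5 = 0.5333
  S[Y,Y] = ((-3.6667)·(-3.6667) + (1.3333)·(1.3333) + (1.3333)·(1.3333) + (1.3333)·(1.3333) + (-0.6667)·(-0.6667) + (0.3333)·(0.3333)) / 5 = 19.3333/5 = 3.8667

S is symmetric (S[j,i] = S[i,j]). Assembling:

S = [[2.9667, 0.5333],
 [0.5333, 3.8667]]


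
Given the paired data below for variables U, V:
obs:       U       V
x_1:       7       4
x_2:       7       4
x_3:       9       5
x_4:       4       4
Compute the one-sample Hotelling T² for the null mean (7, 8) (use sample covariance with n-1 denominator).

Step 1 — sample mean vector:
  mean(U) = (7 + 7 + 9 + 4) / 4 = 27/4 = 6.75
  mean(V) = (4 + 4 + 5 + 4) / 4 = 17/4 = 4.25
  x̄ = (6.75, 4.25),  deviation x̄ - mu_0 = (6.75, 4.25) - (7, 8) = (-0.25, -3.75).

Step 2 — sample covariance matrix, S[i,j] = (1/(n-1)) · Σ_k (x_{k,i} - mean_i) · (x_{k,j} - mean_j), divisor n-1 = 3:
  S[U,U] = ((0.25)·(0.25) + (0.25)·(0.25) + (2.25)·(2.25) + (-2.75)·(-2.75)) / 3 = 12.75/3 = 4.25
  S[U,V] = ((0.25)·(-0.25) + (0.25)·(-0.25) + (2.25)·(0.75) + (-2.75)·(-0.25)) / 3 = 2.25/3 = 0.75
  S[V,V] = ((-0.25)·(-0.25) + (-0.25)·(-0.25) + (0.75)·(0.75) + (-0.25)·(-0.25)) / 3 = 0.75/3 = 0.25
  S = [[4.25, 0.75],
 [0.75, 0.25]].

Step 3 — invert S. det(S) = 4.25·0.25 - (0.75)² = 0.5.
  S^{-1} = (1/det) · [[d, -b], [-b, a]] = [[0.5, -1.5],
 [-1.5, 8.5]].

Step 4 — quadratic form (x̄ - mu_0)^T · S^{-1} · (x̄ - mu_0):
  S^{-1} · (x̄ - mu_0) = (5.5, -31.5),
  (x̄ - mu_0)^T · [...] = (-0.25)·(5.5) + (-3.75)·(-31.5) = 116.75.

Step 5 — scale by n: T² = 4 · 116.75 = 467.

T² ≈ 467


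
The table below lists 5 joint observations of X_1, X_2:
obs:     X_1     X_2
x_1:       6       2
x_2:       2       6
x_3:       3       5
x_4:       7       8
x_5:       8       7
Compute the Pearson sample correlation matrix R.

Step 1 — column means:
  mean(X_1) = (6 + 2 + 3 + 7 + 8) / 5 = 26/5 = 5.2
  mean(X_2) = (2 + 6 + 5 + 8 + 7) / 5 = 28/5 = 5.6

Step 2 — sample variances and covariances s[i,j] = (1/(n-1)) · Σ_k (x_{k,i} - mean_i) · (x_{k,j} - mean_j), with n-1 = 4:
  s[X_1,X_1] = ((0.8)·(0.8) + (-3.2)·(-3.2) + (-2.2)·(-2.2) + (1.8)·(1.8) + (2.8)·(2.8)) / 4 = 26.8/4 = 6.7
  s[X_1,X_2] = ((0.8)·(-3.6) + (-3.2)·(0.4) + (-2.2)·(-0.6) + (1.8)·(2.4) + (2.8)·(1.4)) / 4 = 5.4/4 = 1.35
  s[X_2,X_2] = ((-3.6)·(-3.6) + (0.4)·(0.4) + (-0.6)·(-0.6) + (2.4)·(2.4) + (1.4)·(1.4)) / 4 = 21.2/4 = 5.3
  Sample standard deviations s_i = √(s[i,i]):
  s(X_1) = √(6.7) = 2.5884
  s(X_2) = √(5.3) = 2.3022

Step 3 — r_{ij} = s_{ij} / (s_i · s_j):
  r[X_1,X_1] = 1 (diagonal).
  r[X_1,X_2] = 1.35 / (2.5884 · 2.3022) = 1.35 / 5.959 = 0.2265
  r[X_2,X_2] = 1 (diagonal).

R is symmetric with unit diagonal. Assembling:

R = [[1, 0.2265],
 [0.2265, 1]]


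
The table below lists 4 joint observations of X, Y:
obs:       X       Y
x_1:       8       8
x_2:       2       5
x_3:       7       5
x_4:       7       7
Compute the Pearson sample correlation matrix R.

Step 1 — column means:
  mean(X) = (8 + 2 + 7 + 7) / 4 = 24/4 = 6
  mean(Y) = (8 + 5 + 5 + 7) / 4 = 25/4 = 6.25

Step 2 — sample variances and covariances s[i,j] = (1/(n-1)) · Σ_k (x_{k,i} - mean_i) · (x_{k,j} - mean_j), with n-1 = 3:
  s[X,X] = ((2)·(2) + (-4)·(-4) + (1)·(1) + (1)·(1)) / 3 = 22/3 = 7.3333
  s[X,Y] = ((2)·(1.75) + (-4)·(-1.25) + (1)·(-1.25) + (1)·(0.75)) / 3 = 8/3 = 2.6667
  s[Y,Y] = ((1.75)·(1.75) + (-1.25)·(-1.25) + (-1.25)·(-1.25) + (0.75)·(0.75)) / 3 = 6.75/3 = 2.25
  Sample standard deviations s_i = √(s[i,i]):
  s(X) = √(7.3333) = 2.708
  s(Y) = √(2.25) = 1.5

Step 3 — r_{ij} = s_{ij} / (s_i · s_j):
  r[X,X] = 1 (diagonal).
  r[X,Y] = 2.6667 / (2.708 · 1.5) = 2.6667 / 4.062 = 0.6565
  r[Y,Y] = 1 (diagonal).

R is symmetric with unit diagonal. Assembling:

R = [[1, 0.6565],
 [0.6565, 1]]


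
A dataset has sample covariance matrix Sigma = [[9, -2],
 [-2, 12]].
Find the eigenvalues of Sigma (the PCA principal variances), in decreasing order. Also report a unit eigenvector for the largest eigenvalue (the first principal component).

Step 1 — characteristic polynomial of 2×2 Sigma:
  det(Sigma - λI) = λ² - trace · λ + det = 0.
  trace = 9 + 12 = 21, det = 9·12 - (-2)² = 104.
Step 2 — discriminant:
  Δ = trace² - 4·det = 441 - 416 = 25.
Step 3 — eigenvalues:
  λ = (trace ± √Δ)/2 = (21 ± 5)/2,
  λ_1 = 13,  λ_2 = 8.

Step 4 — unit eigenvector for λ_1: solve (Sigma - λ_1 I)v = 0. First row:
  (9 - 13)·v_x + (-2)·v_y = 0, i.e. (-4)·v_x + (-2)·v_y = 0,
  so v ∝ (b, λ_1 - a) = (-2, 4); multiply by -1 so the first entry is positive: u = (2, -4).
  ||u|| = √((2)² + (-4)²) = √(20) ≈ 4.4721,
  v_1 = u/||u|| ≈ (0.4472, -0.8944) (||v_1|| = 1).

λ_1 = 13,  λ_2 = 8;  v_1 ≈ (0.4472, -0.8944)


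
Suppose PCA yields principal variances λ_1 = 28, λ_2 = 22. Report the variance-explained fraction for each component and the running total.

Step 1 — total variance = trace(Sigma) = Σ λ_i = 28 + 22 = 50.

Step 2 — fraction explained by component i = λ_i / Σ λ:
  PC1: 28/50 = 0.56
  PC2: 22/50 = 0.44

Step 3 — cumulative fraction after k components = (λ_1 + ... + λ_k) / Σ λ:
  k = 1: 28/50 = 0.56
  k = 2: (28 + 22)/50 = 50/50 = 1

Summary (fraction, with percent):

explained: PC1 0.56 (56%), PC2 0.44 (44%);  cumulative: 0.56, 1


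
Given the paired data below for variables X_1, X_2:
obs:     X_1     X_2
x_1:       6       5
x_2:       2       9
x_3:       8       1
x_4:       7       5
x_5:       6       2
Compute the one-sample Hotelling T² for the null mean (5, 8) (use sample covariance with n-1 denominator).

Step 1 — sample mean vector:
  mean(X_1) = (6 + 2 + 8 + 7 + 6) / 5 = 29/5 = 5.8
  mean(X_2) = (5 + 9 + 1 + 5 + 2) / 5 = 22/5 = 4.4
  x̄ = (5.8, 4.4),  deviation x̄ - mu_0 = (5.8, 4.4) - (5, 8) = (0.8, -3.6).

Step 2 — sample covariance matrix, S[i,j] = (1/(n-1)) · Σ_k (x_{k,i} - mean_i) · (x_{k,j} - mean_j), divisor n-1 = 4:
  S[X_1,X_1] = ((0.2)·(0.2) + (-3.8)·(-3.8) + (2.2)·(2.2) + (1.2)·(1.2) + (0.2)·(0.2)) / 4 = 20.8/4 = 5.2
  S[X_1,X_2] = ((0.2)·(0.6) + (-3.8)·(4.6) + (2.2)·(-3.4) + (1.2)·(0.6) + (0.2)·(-2.4)) / 4 = -24.6/4 = -6.15
  S[X_2,X_2] = ((0.6)·(0.6) + (4.6)·(4.6) + (-3.4)·(-3.4) + (0.6)·(0.6) + (-2.4)·(-2.4)) / 4 = 39.2/4 = 9.8
  S = [[5.2, -6.15],
 [-6.15, 9.8]].

Step 3 — invert S. det(S) = 5.2·9.8 - (-6.15)² = 13.1375.
  S^{-1} = (1/det) · [[d, -b], [-b, a]] = [[0.746, 0.4681],
 [0.4681, 0.3958]].

Step 4 — quadratic form (x̄ - mu_0)^T · S^{-1} · (x̄ - mu_0):
  S^{-1} · (x̄ - mu_0) = (-1.0885, -1.0504),
  (x̄ - mu_0)^T · [...] = (0.8)·(-1.0885) + (-3.6)·(-1.0504) = 2.9108.

Step 5 — scale by n: T² = 5 · 2.9108 = 14.5538.

T² ≈ 14.5538


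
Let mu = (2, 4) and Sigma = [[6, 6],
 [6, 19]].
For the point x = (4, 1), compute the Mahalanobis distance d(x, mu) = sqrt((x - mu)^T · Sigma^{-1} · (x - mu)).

Step 1 — centre the observation: (x - mu) = (2, -3).

Step 2 — invert Sigma. det(Sigma) = 6·19 - (6)² = 78.
  Sigma^{-1} = (1/det) · [[d, -b], [-b, a]] = [[0.2436, -0.0769],
 [-0.0769, 0.0769]].

Step 3 — form the quadratic (x - mu)^T · Sigma^{-1} · (x - mu):
  Sigma^{-1} · (x - mu) = (0.7179, -0.3846).
  (x - mu)^T · [Sigma^{-1} · (x - mu)] = (2)·(0.7179) + (-3)·(-0.3846) = 2.5897.

Step 4 — take square root: d = √(2.5897) ≈ 1.6093.

d(x, mu) = √(2.5897) ≈ 1.6093


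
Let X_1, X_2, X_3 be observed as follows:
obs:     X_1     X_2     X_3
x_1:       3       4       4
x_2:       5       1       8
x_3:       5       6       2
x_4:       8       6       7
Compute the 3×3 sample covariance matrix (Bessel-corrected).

Step 1 — column means:
  mean(X_1) = (3 + 5 + 5 + 8) / 4 = 21/4 = 5.25
  mean(X_2) = (4 + 1 + 6 + 6) / 4 = 17/4 = 4.25
  mean(X_3) = (4 + 8 + 2 + 7) / 4 = 21/4 = 5.25

Step 2 — sample covariance S[i,j] = (1/(n-1)) · Σ_k (x_{k,i} - mean_i) · (x_{k,j} - mean_j), with n-1 = 3.
  S[X_1,X_1] = ((-2.25)·(-2.25) + (-0.25)·(-0.25) + (-0.25)·(-0.25) + (2.75)·(2.75)) / 3 = 12.75/3 = 4.25
  S[X_1,X_2] = ((-2.25)·(-0.25) + (-0.25)·(-3.25) + (-0.25)·(1.75) + (2.75)·(1.75)) / 3 = 5.75/3 = 1.9167
  S[X_1,X_3] = ((-2.25)·(-1.25) + (-0.25)·(2.75) + (-0.25)·(-3.25) + (2.75)·(1.75)) / 3 = 7.75/3 = 2.5833
  S[X_2,X_2] = ((-0.25)·(-0.25) + (-3.25)·(-3.25) + (1.75)·(1.75) + (1.75)·(1.75)) / 3 = 16.75/3 = 5.5833
  S[X_2,X_3] = ((-0.25)·(-1.25) + (-3.25)·(2.75) + (1.75)·(-3.25) + (1.75)·(1.75)) / 3 = -11.25/3 = -3.75
  S[X_3,X_3] = ((-1.25)·(-1.25) + (2.75)·(2.75) + (-3.25)·(-3.25) + (1.75)·(1.75)) / 3 = 22.75/3 = 7.5833

S is symmetric (S[j,i] = S[i,j]). Assembling:

S = [[4.25, 1.9167, 2.5833],
 [1.9167, 5.5833, -3.75],
 [2.5833, -3.75, 7.5833]]


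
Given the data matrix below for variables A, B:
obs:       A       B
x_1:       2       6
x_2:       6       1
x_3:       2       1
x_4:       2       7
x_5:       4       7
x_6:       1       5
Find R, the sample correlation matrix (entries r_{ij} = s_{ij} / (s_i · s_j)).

Step 1 — column means:
  mean(A) = (2 + 6 + 2 + 2 + 4 + 1) / 6 = 17/6 = 2.8333
  mean(B) = (6 + 1 + 1 + 7 + 7 + 5) / 6 = 27/6 = 4.5

Step 2 — sample variances and covariances s[i,j] = (1/(n-1)) · Σ_k (x_{k,i} - mean_i) · (x_{k,j} - mean_j), with n-1 = 5:
  s[A,A] = ((-0.8333)·(-0.8333) + (3.1667)·(3.1667) + (-0.8333)·(-0.8333) + (-0.8333)·(-0.8333) + (1.1667)·(1.1667) + (-1.8333)·(-1.8333)) / 5 = 16.8333/5 = 3.3667
  s[A,B] = ((-0.8333)·(1.5) + (3.1667)·(-3.5) + (-0.8333)·(-3.5) + (-0.8333)·(2.5) + (1.1667)·(2.5) + (-1.8333)·(0.5)) / 5 = -9.5/5 = -1.9
  s[B,B] = ((1.5)·(1.5) + (-3.5)·(-3.5) + (-3.5)·(-3.5) + (2.5)·(2.5) + (2.5)·(2.5) + (0.5)·(0.5)) / 5 = 39.5/5 = 7.9
  Sample standard deviations s_i = √(s[i,i]):
  s(A) = √(3.3667) = 1.8348
  s(B) = √(7.9) = 2.8107

Step 3 — r_{ij} = s_{ij} / (s_i · s_j):
  r[A,A] = 1 (diagonal).
  r[A,B] = -1.9 / (1.8348 · 2.8107) = -1.9 / 5.1572 = -0.3684
  r[B,B] = 1 (diagonal).

R is symmetric with unit diagonal. Assembling:

R = [[1, -0.3684],
 [-0.3684, 1]]
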